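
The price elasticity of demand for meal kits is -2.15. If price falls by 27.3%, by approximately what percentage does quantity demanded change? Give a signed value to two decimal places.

%ΔQ ≈ E × %ΔP = (-2.15) × (-27.3%) ≈ 58.70%.

58.70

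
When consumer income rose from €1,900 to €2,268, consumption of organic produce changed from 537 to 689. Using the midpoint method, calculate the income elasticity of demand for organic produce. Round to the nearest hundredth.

1.40

%ΔQ = (689 − 537)/[(537+689)/2] = 152/613 ≈ 0.2480.
%ΔY = (2,268 − 1,900)/[(1,900+2,268)/2] = 368/2084 ≈ 0.1766.
E_I = %ΔQ/%ΔY ≈ 1.40.
E_I > 1: normal good (luxury).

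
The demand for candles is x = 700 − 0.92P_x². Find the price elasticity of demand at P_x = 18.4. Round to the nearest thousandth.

-1.603

At P_x = 18.4, x = 388.5248.
dx/dP_x = −2·0.92·P_x = −33.856.
Point elasticity E = (dx/dP_x)·(P_x/x) = -33.856 × 18.4/388.5248 ≈ -1.603.
|E| > 1, so demand is elastic at this price.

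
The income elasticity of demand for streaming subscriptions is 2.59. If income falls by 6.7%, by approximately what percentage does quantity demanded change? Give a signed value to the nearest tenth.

-17.4

%ΔQ ≈ E × %ΔI = (2.59) × (-6.7%) ≈ -17.4%.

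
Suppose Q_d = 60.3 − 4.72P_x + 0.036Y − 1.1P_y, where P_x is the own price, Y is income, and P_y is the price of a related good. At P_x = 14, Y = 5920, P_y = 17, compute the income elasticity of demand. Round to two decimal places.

1.13

First evaluate Q_d: 60.3 − 4.72(14) + 0.036(5920) − 1.1(17) = 60.3 − 66.08 + 213.12 − 18.7 = 188.64.
∂Q_d/∂Y = +0.036, so E_I = 0.036·(5920/188.64) ≈ 1.13.
E_I > 1: normal good (luxury).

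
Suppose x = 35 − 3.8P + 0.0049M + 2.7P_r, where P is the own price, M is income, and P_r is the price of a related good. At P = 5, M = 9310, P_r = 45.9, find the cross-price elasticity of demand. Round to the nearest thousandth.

0.668

Evaluating quantity at (P, M, P_r) gives x = 35 − 3.8(5) + 0.0049(9310) + 2.7(45.9) = 35 − 19 + 45.619 + 123.93 = 185.549.
∂x/∂P_r = +2.7, so E_xy = 2.7·(45.9/185.549) ≈ 0.668.
E_xy > 0: the goods are substitutes.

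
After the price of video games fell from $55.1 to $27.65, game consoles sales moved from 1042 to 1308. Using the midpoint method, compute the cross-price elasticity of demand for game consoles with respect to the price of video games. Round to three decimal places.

-0.341

%ΔQ_x = (1308 − 1042)/[(1042+1308)/2] = 266/1175 ≈ 0.2264.
%ΔP_y = (27.65 − 55.1)/[(55.1+27.65)/2] ≈ -0.6634.
E_xy = 0.2264/-0.6634 ≈ -0.341.
E_xy < 0, so game consoles and video games are complements.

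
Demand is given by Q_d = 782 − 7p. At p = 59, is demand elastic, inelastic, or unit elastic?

elastic

At p = 59, Q_d = 369.
dQ_d/dp = −7.
Point elasticity E = (dQ_d/dp)·(p/Q_d) = -7 × 59/369 ≈ -1.119.
|E| ≈ 1.119 > 1, so demand is elastic.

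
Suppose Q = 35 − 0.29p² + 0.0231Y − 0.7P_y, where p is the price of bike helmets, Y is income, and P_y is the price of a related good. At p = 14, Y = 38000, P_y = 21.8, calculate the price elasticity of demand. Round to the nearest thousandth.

Q = 35 − 0.29(14)² + 0.0231(38000) − 0.7(21.8) = 35 − 56.84 + 877.8 − 15.26 = 840.7.
∂Q/∂p = −2·0.29·p = -8.12, so E_p = -8.12·(14/840.7) ≈ -0.135.
|E_p| < 1: demand is inelastic.

-0.135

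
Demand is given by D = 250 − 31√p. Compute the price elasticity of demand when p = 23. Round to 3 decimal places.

-0.734

At p = 23, D = 101.3292.
dD/dp = −31/(2√p) = −31/(2·4.7958).
Point elasticity E = (dD/dp)·(p/D) = -3.232 × 23/101.3292 ≈ -0.734.
|E| < 1, so demand is inelastic at this price.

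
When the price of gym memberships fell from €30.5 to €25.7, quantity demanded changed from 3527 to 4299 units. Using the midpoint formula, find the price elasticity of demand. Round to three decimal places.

%Δq = (4299 − 3527)/[(3527 + 4299)/2] = 772/3913 ≈ 0.1973.
%Δp = (25.7 − 30.5)/[(30.5 + 25.7)/2] = -4.8/28.1 ≈ -0.1708.
Arc elasticity E = %Δq/%Δp ≈ 0.1973/-0.1708 ≈ -1.155.
|E| > 1: demand is elastic over this range.

-1.155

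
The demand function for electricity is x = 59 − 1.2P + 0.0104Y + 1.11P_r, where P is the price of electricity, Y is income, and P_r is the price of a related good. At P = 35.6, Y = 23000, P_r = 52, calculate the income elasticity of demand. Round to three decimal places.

0.764

Evaluating quantity at (P, Y, P_r) gives x = 59 − 1.2(35.6) + 0.0104(23000) + 1.11(52) = 59 − 42.72 + 239.2 + 57.72 = 313.2.
∂x/∂Y = +0.0104, so E_I = 0.0104·(23000/313.2) ≈ 0.764.
E_I ∈ (0,1): normal good (necessity).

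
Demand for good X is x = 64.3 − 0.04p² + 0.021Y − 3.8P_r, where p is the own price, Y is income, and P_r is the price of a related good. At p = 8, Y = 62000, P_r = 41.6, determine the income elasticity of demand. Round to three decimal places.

1.080

Evaluating quantity at (p, Y, P_r) gives x = 64.3 − 0.04(8)² + 0.021(62000) − 3.8(41.6) = 64.3 − 2.56 + 1302 − 158.08 = 1205.66.
∂x/∂Y = +0.021, so E_I = 0.021·(62000/1205.66) ≈ 1.080.
E_I > 1: normal good (luxury).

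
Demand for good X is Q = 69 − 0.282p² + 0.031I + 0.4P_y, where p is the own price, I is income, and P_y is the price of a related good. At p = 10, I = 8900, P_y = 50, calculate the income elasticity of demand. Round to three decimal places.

0.819

At the given point, Q = 69 − 0.282(10)² + 0.031(8900) + 0.4(50) = 69 − 28.2 + 275.9 + 20 = 336.7.
∂Q/∂I = +0.031, so E_I = 0.031·(8900/336.7) ≈ 0.819.
E_I ∈ (0,1): normal good (necessity).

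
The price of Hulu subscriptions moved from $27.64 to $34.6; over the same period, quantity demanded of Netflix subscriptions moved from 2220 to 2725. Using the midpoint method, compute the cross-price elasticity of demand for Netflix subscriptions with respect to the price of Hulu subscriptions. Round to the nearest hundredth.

0.91

%ΔQ_x = (2725 − 2220)/[(2220+2725)/2] = 505/2472.5 ≈ 0.2042.
%ΔP_y = (34.6 − 27.64)/[(27.64+34.6)/2] ≈ 0.2237.
E_xy = 0.2042/0.2237 ≈ 0.91.
E_xy > 0, so Netflix subscriptions and Hulu subscriptions are substitutes.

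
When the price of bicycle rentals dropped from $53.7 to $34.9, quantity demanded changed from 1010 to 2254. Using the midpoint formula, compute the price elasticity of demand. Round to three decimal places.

%Δq = (2254 − 1010)/[(1010 + 2254)/2] = 1244/1632 ≈ 0.7623.
%ΔP = (34.9 − 53.7)/[(53.7 + 34.9)/2] = -18.8/44.3 ≈ -0.4244.
Arc elasticity E = %Δq/%ΔP ≈ 0.7623/-0.4244 ≈ -1.796.
|E| > 1: demand is elastic over this range.

-1.796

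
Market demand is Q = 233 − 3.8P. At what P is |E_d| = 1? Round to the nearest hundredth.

For linear demand Q = a − bP, E = −bP/(a − bP). |E| = 1 ⇒ bP = a − bP ⇒ P = a/(2b).
P = 233/(2·3.8) ≈ 30.66.

30.66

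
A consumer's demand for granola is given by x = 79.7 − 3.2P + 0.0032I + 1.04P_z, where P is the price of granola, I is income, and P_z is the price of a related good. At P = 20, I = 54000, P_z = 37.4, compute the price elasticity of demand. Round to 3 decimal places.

-0.281

x = 79.7 − 3.2(20) + 0.0032(54000) + 1.04(37.4) = 79.7 − 64 + 172.8 + 38.896 = 227.396.
∂x/∂P = −3.2, so E_p = (−3.2)·(20/227.396) ≈ -0.281.
|E_p| < 1: demand is inelastic.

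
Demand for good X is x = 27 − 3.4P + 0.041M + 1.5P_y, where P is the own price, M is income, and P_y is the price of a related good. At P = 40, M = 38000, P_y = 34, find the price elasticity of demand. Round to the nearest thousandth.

-0.091

Substituting, x = 27 − 3.4(40) + 0.041(38000) + 1.5(34) = 27 − 136 + 1558 + 51 = 1500.
∂x/∂P = −3.4, so E_p = (−3.4)·(40/1500) ≈ -0.091.
|E_p| < 1: demand is inelastic.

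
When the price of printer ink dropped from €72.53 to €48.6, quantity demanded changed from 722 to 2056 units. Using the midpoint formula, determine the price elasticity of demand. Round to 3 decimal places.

%ΔQ = (2056 − 722)/[(722 + 2056)/2] = 1334/1389 ≈ 0.9604.
%Δp = (48.6 − 72.53)/[(72.53 + 48.6)/2] = -23.93/60.565 ≈ -0.3951.
Arc elasticity E = %ΔQ/%Δp ≈ 0.9604/-0.3951 ≈ -2.431.
|E| > 1: demand is elastic over this range.

-2.431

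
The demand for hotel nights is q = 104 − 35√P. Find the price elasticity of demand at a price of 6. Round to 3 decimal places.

-2.347

At P = 6, q = 18.2679.
dq/dP = −35/(2√P) = −35/(2·2.4495).
Point elasticity E = (dq/dP)·(P/q) = -7.1443 × 6/18.2679 ≈ -2.347.
|E| > 1, so demand is elastic at this price.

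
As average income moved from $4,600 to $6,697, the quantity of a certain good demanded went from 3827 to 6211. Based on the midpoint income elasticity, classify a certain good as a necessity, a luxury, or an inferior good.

luxury

%ΔQ = (6211 − 3827)/[(3827+6211)/2] = 2384/5019 ≈ 0.4750.
%ΔI = (6,697 − 4,600)/[(4,600+6,697)/2] = 2097/5648.5 ≈ 0.3712.
E_I = %ΔQ/%ΔI ≈ 1.279.
E_I > 1: normal good (luxury).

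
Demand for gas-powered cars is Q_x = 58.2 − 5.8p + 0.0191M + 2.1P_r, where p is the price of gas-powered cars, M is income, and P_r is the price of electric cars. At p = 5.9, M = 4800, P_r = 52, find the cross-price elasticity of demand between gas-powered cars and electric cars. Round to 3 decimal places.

Q_x = 58.2 − 5.8(5.9) + 0.0191(4800) + 2.1(52) = 58.2 − 34.22 + 91.68 + 109.2 = 224.86.
∂Q_x/∂P_r = +2.1, so E_xy = 2.1·(52/224.86) ≈ 0.486.
E_xy > 0: the goods are substitutes.

0.486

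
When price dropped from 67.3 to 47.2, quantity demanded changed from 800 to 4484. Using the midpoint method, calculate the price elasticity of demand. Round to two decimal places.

%Δq = (4484 − 800)/[(800 + 4484)/2] = 3684/2642 ≈ 1.3944.
%Δp = (47.2 − 67.3)/[(67.3 + 47.2)/2] = -20.1/57.25 ≈ -0.3511.
Arc elasticity E = %Δq/%Δp ≈ 1.3944/-0.3511 ≈ -3.97.
|E| > 1: demand is elastic over this range.

-3.97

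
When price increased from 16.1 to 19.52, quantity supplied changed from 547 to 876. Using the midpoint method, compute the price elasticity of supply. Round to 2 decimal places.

2.41

%ΔQ = (876 − 547)/[(547 + 876)/2] = 329/711.5 ≈ 0.4624.
%ΔP = (19.52 − 16.1)/[(16.1 + 19.52)/2] = 3.42/17.81 ≈ 0.1920.
Arc elasticity E = %ΔQ/%ΔP ≈ 0.4624/0.1920 ≈ 2.41.
|E| > 1: supply is elastic over this range.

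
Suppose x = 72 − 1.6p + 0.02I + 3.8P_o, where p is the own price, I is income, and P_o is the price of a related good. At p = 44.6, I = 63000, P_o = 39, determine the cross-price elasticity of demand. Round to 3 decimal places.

0.105

Evaluating quantity at (p, I, P_o) gives x = 72 − 1.6(44.6) + 0.02(63000) + 3.8(39) = 72 − 71.36 + 1260 + 148.2 = 1408.84.
∂x/∂P_o = +3.8, so E_xy = 3.8·(39/1408.84) ≈ 0.105.
E_xy > 0: the goods are substitutes.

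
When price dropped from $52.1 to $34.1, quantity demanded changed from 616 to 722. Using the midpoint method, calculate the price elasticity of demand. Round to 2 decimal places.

-0.38

%ΔQ = (722 − 616)/[(616 + 722)/2] = 106/669 ≈ 0.1584.
%Δp = (34.1 − 52.1)/[(52.1 + 34.1)/2] = -18/43.1 ≈ -0.4176.
Arc elasticity E = %ΔQ/%Δp ≈ 0.1584/-0.4176 ≈ -0.38.
|E| < 1: demand is inelastic over this range.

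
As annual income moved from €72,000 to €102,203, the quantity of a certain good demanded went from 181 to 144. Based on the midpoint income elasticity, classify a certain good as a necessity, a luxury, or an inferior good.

inferior

%ΔQ = (144 − 181)/[(181+144)/2] = -37/162.5 ≈ -0.2277.
%ΔY = (102,203 − 72,000)/[(72,000+102,203)/2] = 30203/87101.5 ≈ 0.3468.
E_I = %ΔQ/%ΔY ≈ -0.657.
E_I < 0: inferior good.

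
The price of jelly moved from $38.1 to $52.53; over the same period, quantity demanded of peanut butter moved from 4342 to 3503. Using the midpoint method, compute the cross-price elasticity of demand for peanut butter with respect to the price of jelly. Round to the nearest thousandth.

-0.672

%ΔQ_x = (3503 − 4342)/[(4342+3503)/2] = -839/3922.5 ≈ -0.2139.
%ΔP_y = (52.53 − 38.1)/[(38.1+52.53)/2] ≈ 0.3184.
E_xy = -0.2139/0.3184 ≈ -0.672.
E_xy < 0, so peanut butter and jelly are complements.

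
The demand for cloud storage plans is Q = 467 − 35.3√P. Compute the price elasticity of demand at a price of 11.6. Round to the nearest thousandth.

At P = 11.6, Q = 346.7725.
dQ/dP = −35.3/(2√P) = −35.3/(2·3.4059).
Point elasticity E = (dQ/dP)·(P/Q) = -5.1822 × 11.6/346.7725 ≈ -0.173.
|E| < 1, so demand is inelastic at this price.

-0.173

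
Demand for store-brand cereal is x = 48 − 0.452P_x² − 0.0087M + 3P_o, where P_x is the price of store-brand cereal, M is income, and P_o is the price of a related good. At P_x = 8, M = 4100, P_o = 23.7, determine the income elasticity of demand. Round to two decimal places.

-0.65

Substituting, x = 48 − 0.452(8)² − 0.0087(4100) + 3(23.7) = 48 − 28.928 − 35.67 + 71.1 = 54.502.
∂x/∂M = −0.0087, so E_I = -0.0087·(4100/54.502) ≈ -0.65.
E_I < 0: inferior good.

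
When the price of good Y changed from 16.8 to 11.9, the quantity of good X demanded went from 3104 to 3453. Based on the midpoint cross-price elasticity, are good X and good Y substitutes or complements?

complements

%ΔQ_x = (3453 − 3104)/[(3104+3453)/2] = 349/3278.5 ≈ 0.1065.
%ΔP_y = (11.9 − 16.8)/[(16.8+11.9)/2] ≈ -0.3415.
E_xy = 0.1065/-0.3415 ≈ -0.312.
E_xy < 0, so the goods are complements.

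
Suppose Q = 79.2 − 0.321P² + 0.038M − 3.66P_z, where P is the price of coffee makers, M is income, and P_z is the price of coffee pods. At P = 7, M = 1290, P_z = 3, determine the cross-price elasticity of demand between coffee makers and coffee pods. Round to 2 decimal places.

Evaluating quantity at (P, M, P_z) gives Q = 79.2 − 0.321(7)² + 0.038(1290) − 3.66(3) = 79.2 − 15.729 + 49.02 − 10.98 = 101.511.
∂Q/∂P_z = −3.66, so E_xy = -3.66·(3/101.511) ≈ -0.11.
E_xy < 0: the goods are complements.

-0.11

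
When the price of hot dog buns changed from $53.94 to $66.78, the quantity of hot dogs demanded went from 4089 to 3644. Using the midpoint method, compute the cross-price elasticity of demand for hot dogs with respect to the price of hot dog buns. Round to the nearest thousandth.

-0.541

%ΔQ_x = (3644 − 4089)/[(4089+3644)/2] = -445/3866.5 ≈ -0.1151.
%ΔP_y = (66.78 − 53.94)/[(53.94+66.78)/2] ≈ 0.2127.
E_xy = -0.1151/0.2127 ≈ -0.541.
E_xy < 0, so hot dogs and hot dog buns are complements.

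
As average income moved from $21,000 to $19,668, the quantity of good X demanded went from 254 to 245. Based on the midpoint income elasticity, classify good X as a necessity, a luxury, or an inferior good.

%ΔQ = (245 − 254)/[(254+245)/2] = -9/249.5 ≈ -0.0361.
%ΔM = (19,668 − 21,000)/[(21,000+19,668)/2] = -1332/20334 ≈ -0.0655.
E_I = %ΔQ/%ΔM ≈ 0.551.
E_I ∈ (0,1): normal good (necessity).

necessity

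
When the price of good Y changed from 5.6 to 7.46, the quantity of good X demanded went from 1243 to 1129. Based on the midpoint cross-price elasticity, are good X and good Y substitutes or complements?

complements

%ΔQ_x = (1129 − 1243)/[(1243+1129)/2] = -114/1186 ≈ -0.0961.
%ΔP_y = (7.46 − 5.6)/[(5.6+7.46)/2] ≈ 0.2848.
E_xy = -0.0961/0.2848 ≈ -0.337.
E_xy < 0, so the goods are complements.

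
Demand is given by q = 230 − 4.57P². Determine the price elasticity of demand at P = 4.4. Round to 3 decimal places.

-1.250

At P = 4.4, q = 141.5248.
dq/dP = −2·4.57·P = −40.216.
Point elasticity E = (dq/dP)·(P/q) = -40.216 × 4.4/141.5248 ≈ -1.250.
|E| > 1, so demand is elastic at this price.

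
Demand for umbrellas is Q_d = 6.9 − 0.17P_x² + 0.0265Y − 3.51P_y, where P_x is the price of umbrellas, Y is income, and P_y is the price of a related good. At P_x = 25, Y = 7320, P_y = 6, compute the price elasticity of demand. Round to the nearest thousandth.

-2.888

Substituting, Q_d = 6.9 − 0.17(25)² + 0.0265(7320) − 3.51(6) = 6.9 − 106.25 + 193.98 − 21.06 = 73.57.
∂Q_d/∂P_x = −2·0.17·P_x = -8.5, so E_p = -8.5·(25/73.57) ≈ -2.888.
|E_p| > 1: demand is elastic.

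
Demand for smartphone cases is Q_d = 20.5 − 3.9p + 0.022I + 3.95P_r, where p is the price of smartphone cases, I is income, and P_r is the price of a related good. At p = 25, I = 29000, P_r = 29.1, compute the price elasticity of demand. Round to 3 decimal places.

-0.144

First evaluate Q_d: 20.5 − 3.9(25) + 0.022(29000) + 3.95(29.1) = 20.5 − 97.5 + 638 + 114.945 = 675.945.
∂Q_d/∂p = −3.9, so E_p = (−3.9)·(25/675.945) ≈ -0.144.
|E_p| < 1: demand is inelastic.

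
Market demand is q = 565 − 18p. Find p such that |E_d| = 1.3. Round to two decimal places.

Set −bp/(a − bp) = −1.3 ⇒ bp = 1.3(a − bp) ⇒ bp(1+1.3) = 1.3·a.
p = 1.3·565/(18·2.3) ≈ 17.74.

17.74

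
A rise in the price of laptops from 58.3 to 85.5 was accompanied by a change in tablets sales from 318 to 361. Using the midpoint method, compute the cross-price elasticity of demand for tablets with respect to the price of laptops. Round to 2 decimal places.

%ΔQ_x = (361 − 318)/[(318+361)/2] = 43/339.5 ≈ 0.1267.
%ΔP_y = (85.5 − 58.3)/[(58.3+85.5)/2] ≈ 0.3783.
E_xy = 0.1267/0.3783 ≈ 0.33.
E_xy > 0, so tablets and laptops are substitutes.

0.33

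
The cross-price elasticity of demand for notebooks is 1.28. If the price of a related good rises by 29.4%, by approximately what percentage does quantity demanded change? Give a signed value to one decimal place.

%ΔQ ≈ E × %ΔP_y = (1.28) × (29.4%) ≈ 37.6%.

37.6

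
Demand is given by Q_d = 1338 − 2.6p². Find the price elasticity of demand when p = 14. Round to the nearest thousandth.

-1.230

At p = 14, Q_d = 828.4.
dQ_d/dp = −2·2.6·p = −72.8.
Point elasticity E = (dQ_d/dp)·(p/Q_d) = -72.8 × 14/828.4 ≈ -1.230.
|E| > 1, so demand is elastic at this price.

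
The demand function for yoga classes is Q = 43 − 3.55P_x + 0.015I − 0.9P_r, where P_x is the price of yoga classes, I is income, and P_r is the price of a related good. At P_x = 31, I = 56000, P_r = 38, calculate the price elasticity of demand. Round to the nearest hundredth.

-0.15

Evaluating quantity at (P_x, I, P_r) gives Q = 43 − 3.55(31) + 0.015(56000) − 0.9(38) = 43 − 110.05 + 840 − 34.2 = 738.75.
∂Q/∂P_x = −3.55, so E_p = (−3.55)·(31/738.75) ≈ -0.15.
|E_p| < 1: demand is inelastic.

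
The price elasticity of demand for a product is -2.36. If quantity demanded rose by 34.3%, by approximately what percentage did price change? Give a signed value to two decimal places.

%ΔQ ≈ E × %ΔP ⇒ %ΔP = %ΔQ / E = (34.3%)/(-2.36) ≈ -14.53%.

-14.53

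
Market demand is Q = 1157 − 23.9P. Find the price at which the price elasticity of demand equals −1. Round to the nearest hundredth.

24.21

For linear demand Q = a − bP, E = −bP/(a − bP). |E| = 1 ⇒ bP = a − bP ⇒ P = a/(2b).
P = 1157/(2·23.9) ≈ 24.21.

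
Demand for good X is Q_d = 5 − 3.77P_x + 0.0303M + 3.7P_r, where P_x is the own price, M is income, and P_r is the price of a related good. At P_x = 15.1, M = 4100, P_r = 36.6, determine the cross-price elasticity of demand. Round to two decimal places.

Substituting, Q_d = 5 − 3.77(15.1) + 0.0303(4100) + 3.7(36.6) = 5 − 56.927 + 124.23 + 135.42 = 207.723.
∂Q_d/∂P_r = +3.7, so E_xy = 3.7·(36.6/207.723) ≈ 0.65.
E_xy > 0: the goods are substitutes.

0.65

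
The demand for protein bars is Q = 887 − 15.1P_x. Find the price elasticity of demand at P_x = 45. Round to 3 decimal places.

At P_x = 45, Q = 207.5.
dQ/dP_x = −15.1.
Point elasticity E = (dQ/dP_x)·(P_x/Q) = -15.1 × 45/207.5 ≈ -3.275.
|E| > 1, so demand is elastic at this price.

-3.275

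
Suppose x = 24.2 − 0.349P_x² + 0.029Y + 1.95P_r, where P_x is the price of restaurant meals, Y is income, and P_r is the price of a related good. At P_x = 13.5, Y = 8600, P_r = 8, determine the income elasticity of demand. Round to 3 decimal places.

Evaluating quantity at (P_x, Y, P_r) gives x = 24.2 − 0.349(13.5)² + 0.029(8600) + 1.95(8) = 24.2 − 63.6053 + 249.4 + 15.6 = 225.5948.
∂x/∂Y = +0.029, so E_I = 0.029·(8600/225.5948) ≈ 1.106.
E_I > 1: normal good (luxury).

1.106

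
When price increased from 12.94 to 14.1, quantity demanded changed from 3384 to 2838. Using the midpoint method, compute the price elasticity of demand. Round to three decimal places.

%ΔQ = (2838 − 3384)/[(3384 + 2838)/2] = -546/3111 ≈ -0.1755.
%ΔP = (14.1 − 12.94)/[(12.94 + 14.1)/2] = 1.16/13.52 ≈ 0.0858.
Arc elasticity E = %ΔQ/%ΔP ≈ -0.1755/0.0858 ≈ -2.046.
|E| > 1: demand is elastic over this range.

-2.046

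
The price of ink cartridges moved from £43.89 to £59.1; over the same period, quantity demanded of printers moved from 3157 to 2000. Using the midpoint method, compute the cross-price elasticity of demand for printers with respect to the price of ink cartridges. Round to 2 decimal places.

%ΔQ_x = (2000 − 3157)/[(3157+2000)/2] = -1157/2578.5 ≈ -0.4487.
%ΔP_y = (59.1 − 43.89)/[(43.89+59.1)/2] ≈ 0.2954.
E_xy = -0.4487/0.2954 ≈ -1.52.
E_xy < 0, so printers and ink cartridges are complements.

-1.52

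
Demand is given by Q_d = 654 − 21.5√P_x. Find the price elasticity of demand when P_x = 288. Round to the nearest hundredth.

-0.63

At P_x = 288, Q_d = 289.1329.
dQ_d/dP_x = −21.5/(2√P_x) = −21.5/(2·16.9706).
Point elasticity E = (dQ_d/dP_x)·(P_x/Q_d) = -0.6334 × 288/289.1329 ≈ -0.63.
|E| < 1, so demand is inelastic at this price.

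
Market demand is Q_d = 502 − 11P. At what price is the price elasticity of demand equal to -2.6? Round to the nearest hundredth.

32.96

Set −bP/(a − bP) = −2.6 ⇒ bP = 2.6(a − bP) ⇒ bP(1+2.6) = 2.6·a.
P = 2.6·502/(11·3.6) ≈ 32.96.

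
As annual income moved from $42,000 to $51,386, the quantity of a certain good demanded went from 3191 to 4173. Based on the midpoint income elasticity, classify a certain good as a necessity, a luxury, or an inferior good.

%ΔQ = (4173 − 3191)/[(3191+4173)/2] = 982/3682 ≈ 0.2667.
%ΔI = (51,386 − 42,000)/[(42,000+51,386)/2] = 9386/46693 ≈ 0.2010.
E_I = %ΔQ/%ΔI ≈ 1.327.
E_I > 1: normal good (luxury).

luxury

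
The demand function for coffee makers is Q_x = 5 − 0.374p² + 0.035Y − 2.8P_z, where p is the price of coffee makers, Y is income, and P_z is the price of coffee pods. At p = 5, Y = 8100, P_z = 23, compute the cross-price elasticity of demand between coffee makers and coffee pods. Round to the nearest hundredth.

-0.30

First evaluate Q_x: 5 − 0.374(5)² + 0.035(8100) − 2.8(23) = 5 − 9.35 + 283.5 − 64.4 = 214.75.
∂Q_x/∂P_z = −2.8, so E_xy = -2.8·(23/214.75) ≈ -0.30.
E_xy < 0: the goods are complements.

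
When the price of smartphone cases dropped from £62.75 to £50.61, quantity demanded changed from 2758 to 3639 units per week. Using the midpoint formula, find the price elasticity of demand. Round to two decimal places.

-1.29

%ΔQ = (3639 − 2758)/[(2758 + 3639)/2] = 881/3198.5 ≈ 0.2754.
%ΔP = (50.61 − 62.75)/[(62.75 + 50.61)/2] = -12.14/56.68 ≈ -0.2142.
Arc elasticity E = %ΔQ/%ΔP ≈ 0.2754/-0.2142 ≈ -1.29.
|E| > 1: demand is elastic over this range.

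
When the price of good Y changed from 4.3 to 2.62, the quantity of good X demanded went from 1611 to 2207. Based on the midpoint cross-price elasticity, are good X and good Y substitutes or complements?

complements

%ΔQ_x = (2207 − 1611)/[(1611+2207)/2] = 596/1909 ≈ 0.3122.
%ΔP_y = (2.62 − 4.3)/[(4.3+2.62)/2] ≈ -0.4855.
E_xy = 0.3122/-0.4855 ≈ -0.643.
E_xy < 0, so the goods are complements.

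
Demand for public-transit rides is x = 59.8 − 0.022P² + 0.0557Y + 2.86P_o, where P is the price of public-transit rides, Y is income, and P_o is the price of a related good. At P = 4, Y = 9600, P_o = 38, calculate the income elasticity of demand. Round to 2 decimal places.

First evaluate x: 59.8 − 0.022(4)² + 0.0557(9600) + 2.86(38) = 59.8 − 0.352 + 534.72 + 108.68 = 702.848.
∂x/∂Y = +0.0557, so E_I = 0.0557·(9600/702.848) ≈ 0.76.
E_I ∈ (0,1): normal good (necessity).

0.76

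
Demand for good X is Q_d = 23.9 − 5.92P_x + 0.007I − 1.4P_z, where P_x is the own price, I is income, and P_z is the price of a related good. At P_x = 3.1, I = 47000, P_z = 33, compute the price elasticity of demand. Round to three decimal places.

-0.064

Q_d = 23.9 − 5.92(3.1) + 0.007(47000) − 1.4(33) = 23.9 − 18.352 + 329 − 46.2 = 288.348.
∂Q_d/∂P_x = −5.92, so E_p = (−5.92)·(3.1/288.348) ≈ -0.064.
|E_p| < 1: demand is inelastic.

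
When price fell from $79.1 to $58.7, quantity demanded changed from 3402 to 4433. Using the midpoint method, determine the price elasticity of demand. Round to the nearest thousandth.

-0.889

%Δq = (4433 − 3402)/[(3402 + 4433)/2] = 1031/3917.5 ≈ 0.2632.
%ΔP = (58.7 − 79.1)/[(79.1 + 58.7)/2] = -20.4/68.9 ≈ -0.2961.
Arc elasticity E = %Δq/%ΔP ≈ 0.2632/-0.2961 ≈ -0.889.
|E| < 1: demand is inelastic over this range.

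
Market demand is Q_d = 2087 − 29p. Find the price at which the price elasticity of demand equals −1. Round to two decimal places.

35.98

For linear demand Q_d = a − bp, E = −bp/(a − bp). |E| = 1 ⇒ bp = a − bp ⇒ p = a/(2b).
p = 2087/(2·29) ≈ 35.98.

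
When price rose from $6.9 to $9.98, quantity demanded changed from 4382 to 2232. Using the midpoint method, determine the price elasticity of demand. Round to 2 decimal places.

%Δq = (2232 − 4382)/[(4382 + 2232)/2] = -2150/3307 ≈ -0.6501.
%Δp = (9.98 − 6.9)/[(6.9 + 9.98)/2] = 3.08/8.44 ≈ 0.3649.
Arc elasticity E = %Δq/%Δp ≈ -0.6501/0.3649 ≈ -1.78.
|E| > 1: demand is elastic over this range.

-1.78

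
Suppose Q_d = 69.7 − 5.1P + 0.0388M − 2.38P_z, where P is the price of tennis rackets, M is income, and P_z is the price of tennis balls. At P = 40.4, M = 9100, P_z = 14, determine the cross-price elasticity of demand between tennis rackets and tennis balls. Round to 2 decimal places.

Q_d = 69.7 − 5.1(40.4) + 0.0388(9100) − 2.38(14) = 69.7 − 206.04 + 353.08 − 33.32 = 183.42.
∂Q_d/∂P_z = −2.38, so E_xy = -2.38·(14/183.42) ≈ -0.18.
E_xy < 0: the goods are complements.

-0.18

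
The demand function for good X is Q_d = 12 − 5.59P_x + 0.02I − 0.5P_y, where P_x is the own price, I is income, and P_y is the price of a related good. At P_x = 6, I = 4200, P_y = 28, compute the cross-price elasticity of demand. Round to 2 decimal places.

First evaluate Q_d: 12 − 5.59(6) + 0.02(4200) − 0.5(28) = 12 − 33.54 + 84 − 14 = 48.46.
∂Q_d/∂P_y = −0.5, so E_xy = -0.5·(28/48.46) ≈ -0.29.
E_xy < 0: the goods are complements.

-0.29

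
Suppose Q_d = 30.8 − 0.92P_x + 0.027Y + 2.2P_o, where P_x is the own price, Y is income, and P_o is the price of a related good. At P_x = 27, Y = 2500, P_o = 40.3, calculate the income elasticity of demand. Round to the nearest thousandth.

0.416

Evaluating quantity at (P_x, Y, P_o) gives Q_d = 30.8 − 0.92(27) + 0.027(2500) + 2.2(40.3) = 30.8 − 24.84 + 67.5 + 88.66 = 162.12.
∂Q_d/∂Y = +0.027, so E_I = 0.027·(2500/162.12) ≈ 0.416.
E_I ∈ (0,1): normal good (necessity).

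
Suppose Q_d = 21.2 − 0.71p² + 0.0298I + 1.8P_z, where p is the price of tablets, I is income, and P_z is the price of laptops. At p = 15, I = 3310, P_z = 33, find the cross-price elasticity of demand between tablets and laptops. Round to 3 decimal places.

Substituting, Q_d = 21.2 − 0.71(15)² + 0.0298(3310) + 1.8(33) = 21.2 − 159.75 + 98.638 + 59.4 = 19.488.
∂Q_d/∂P_z = +1.8, so E_xy = 1.8·(33/19.488) ≈ 3.048.
E_xy > 0: the goods are substitutes.

3.048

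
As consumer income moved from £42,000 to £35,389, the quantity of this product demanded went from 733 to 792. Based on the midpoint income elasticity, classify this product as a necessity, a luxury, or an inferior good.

inferior

%ΔQ = (792 − 733)/[(733+792)/2] = 59/762.5 ≈ 0.0774.
%ΔI = (35,389 − 42,000)/[(42,000+35,389)/2] = -6611/38694.5 ≈ -0.1709.
E_I = %ΔQ/%ΔI ≈ -0.453.
E_I < 0: inferior good.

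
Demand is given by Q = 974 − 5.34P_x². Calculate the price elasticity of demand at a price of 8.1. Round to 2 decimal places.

At P_x = 8.1, Q = 623.6426.
dQ/dP_x = −2·5.34·P_x = −86.508.
Point elasticity E = (dQ/dP_x)·(P_x/Q) = -86.508 × 8.1/623.6426 ≈ -1.12.
|E| > 1, so demand is elastic at this price.

-1.12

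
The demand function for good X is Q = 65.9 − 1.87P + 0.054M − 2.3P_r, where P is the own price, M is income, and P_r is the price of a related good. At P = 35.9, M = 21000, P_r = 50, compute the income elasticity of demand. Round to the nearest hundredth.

1.11

Evaluating quantity at (P, M, P_r) gives Q = 65.9 − 1.87(35.9) + 0.054(21000) − 2.3(50) = 65.9 − 67.133 + 1134 − 115 = 1017.767.
∂Q/∂M = +0.054, so E_I = 0.054·(21000/1017.767) ≈ 1.11.
E_I > 1: normal good (luxury).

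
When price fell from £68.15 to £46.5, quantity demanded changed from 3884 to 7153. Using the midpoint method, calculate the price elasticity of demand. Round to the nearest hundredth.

-1.57

%ΔQ = (7153 − 3884)/[(3884 + 7153)/2] = 3269/5518.5 ≈ 0.5924.
%ΔP = (46.5 − 68.15)/[(68.15 + 46.5)/2] = -21.65/57.325 ≈ -0.3777.
Arc elasticity E = %ΔQ/%ΔP ≈ 0.5924/-0.3777 ≈ -1.57.
|E| > 1: demand is elastic over this range.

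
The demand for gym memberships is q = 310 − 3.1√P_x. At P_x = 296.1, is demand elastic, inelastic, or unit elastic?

At P_x = 296.1, q = 256.6566.
dq/dP_x = −3.1/(2√P_x) = −3.1/(2·17.2076).
Point elasticity E = (dq/dP_x)·(P_x/q) = -0.0901 × 296.1/256.6566 ≈ -0.104.
|E| ≈ 0.104 < 1, so demand is inelastic.

inelastic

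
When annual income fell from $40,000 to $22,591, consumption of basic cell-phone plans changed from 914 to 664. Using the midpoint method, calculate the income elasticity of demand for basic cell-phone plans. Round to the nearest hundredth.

%ΔQ = (664 − 914)/[(914+664)/2] = -250/789 ≈ -0.3169.
%ΔM = (22,591 − 40,000)/[(40,000+22,591)/2] = -17409/31295.5 ≈ -0.5563.
E_I = %ΔQ/%ΔM ≈ 0.57.
E_I ∈ (0,1): normal good (necessity).

0.57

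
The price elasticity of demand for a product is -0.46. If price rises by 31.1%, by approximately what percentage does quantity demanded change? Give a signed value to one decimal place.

%ΔQ ≈ E × %ΔP = (-0.46) × (31.1%) ≈ -14.3%.

-14.3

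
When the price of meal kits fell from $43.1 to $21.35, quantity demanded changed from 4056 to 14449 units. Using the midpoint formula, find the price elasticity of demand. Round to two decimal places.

%ΔQ = (14449 − 4056)/[(4056 + 14449)/2] = 10393/9252.5 ≈ 1.1233.
%Δp = (21.35 − 43.1)/[(43.1 + 21.35)/2] = -21.75/32.225 ≈ -0.6749.
Arc elasticity E = %ΔQ/%Δp ≈ 1.1233/-0.6749 ≈ -1.66.
|E| > 1: demand is elastic over this range.

-1.66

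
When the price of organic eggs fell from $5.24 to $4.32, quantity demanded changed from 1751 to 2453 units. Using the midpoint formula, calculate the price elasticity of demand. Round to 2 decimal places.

%Δq = (2453 − 1751)/[(1751 + 2453)/2] = 702/2102 ≈ 0.3340.
%ΔP = (4.32 − 5.24)/[(5.24 + 4.32)/2] = -0.92/4.78 ≈ -0.1925.
Arc elasticity E = %Δq/%ΔP ≈ 0.3340/-0.1925 ≈ -1.74.
|E| > 1: demand is elastic over this range.

-1.74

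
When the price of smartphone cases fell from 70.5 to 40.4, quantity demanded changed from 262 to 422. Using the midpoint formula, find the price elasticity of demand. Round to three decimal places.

%Δq = (422 − 262)/[(262 + 422)/2] = 160/342 ≈ 0.4678.
%Δp = (40.4 − 70.5)/[(70.5 + 40.4)/2] = -30.1/55.45 ≈ -0.5428.
Arc elasticity E = %Δq/%Δp ≈ 0.4678/-0.5428 ≈ -0.862.
|E| < 1: demand is inelastic over this range.

-0.862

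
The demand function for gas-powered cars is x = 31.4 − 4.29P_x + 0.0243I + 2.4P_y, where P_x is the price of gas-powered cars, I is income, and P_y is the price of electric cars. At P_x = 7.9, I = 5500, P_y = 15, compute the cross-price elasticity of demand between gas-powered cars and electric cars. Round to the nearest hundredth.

First evaluate x: 31.4 − 4.29(7.9) + 0.0243(5500) + 2.4(15) = 31.4 − 33.891 + 133.65 + 36 = 167.159.
∂x/∂P_y = +2.4, so E_xy = 2.4·(15/167.159) ≈ 0.22.
E_xy > 0: the goods are substitutes.

0.22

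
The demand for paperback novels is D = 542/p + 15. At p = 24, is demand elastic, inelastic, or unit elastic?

At p = 24, D = 37.5833.
dD/dp = −542/p² = −0.941.
Point elasticity E = (dD/dp)·(p/D) = -0.941 × 24/37.5833 ≈ -0.601.
|E| ≈ 0.601 < 1, so demand is inelastic.

inelastic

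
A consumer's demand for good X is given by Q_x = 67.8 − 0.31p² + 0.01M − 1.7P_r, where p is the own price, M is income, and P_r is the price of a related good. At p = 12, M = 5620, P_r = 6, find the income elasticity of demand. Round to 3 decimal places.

Substituting, Q_x = 67.8 − 0.31(12)² + 0.01(5620) − 1.7(6) = 67.8 − 44.64 + 56.2 − 10.2 = 69.16.
∂Q_x/∂M = +0.01, so E_I = 0.01·(5620/69.16) ≈ 0.813.
E_I ∈ (0,1): normal good (necessity).

0.813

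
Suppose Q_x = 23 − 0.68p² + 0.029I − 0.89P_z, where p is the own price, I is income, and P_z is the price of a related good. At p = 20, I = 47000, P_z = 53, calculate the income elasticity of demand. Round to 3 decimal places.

First evaluate Q_x: 23 − 0.68(20)² + 0.029(47000) − 0.89(53) = 23 − 272 + 1363 − 47.17 = 1066.83.
∂Q_x/∂I = +0.029, so E_I = 0.029·(47000/1066.83) ≈ 1.278.
E_I > 1: normal good (luxury).

1.278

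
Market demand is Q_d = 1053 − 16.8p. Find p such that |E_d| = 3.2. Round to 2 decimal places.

47.76

Set −bp/(a − bp) = −3.2 ⇒ bp = 3.2(a − bp) ⇒ bp(1+3.2) = 3.2·a.
p = 3.2·1053/(16.8·4.2) ≈ 47.76.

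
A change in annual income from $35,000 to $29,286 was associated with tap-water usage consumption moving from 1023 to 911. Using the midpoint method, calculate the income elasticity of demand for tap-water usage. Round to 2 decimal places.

%ΔQ = (911 − 1023)/[(1023+911)/2] = -112/967 ≈ -0.1158.
%ΔM = (29,286 − 35,000)/[(35,000+29,286)/2] = -5714/32143 ≈ -0.1778.
E_I = %ΔQ/%ΔM ≈ 0.65.
E_I ∈ (0,1): normal good (necessity).

0.65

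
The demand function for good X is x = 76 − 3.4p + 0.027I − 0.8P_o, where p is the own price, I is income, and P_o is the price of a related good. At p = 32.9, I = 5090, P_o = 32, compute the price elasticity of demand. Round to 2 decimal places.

Substituting, x = 76 − 3.4(32.9) + 0.027(5090) − 0.8(32) = 76 − 111.86 + 137.43 − 25.6 = 75.97.
∂x/∂p = −3.4, so E_p = (−3.4)·(32.9/75.97) ≈ -1.47.
|E_p| > 1: demand is elastic.

-1.47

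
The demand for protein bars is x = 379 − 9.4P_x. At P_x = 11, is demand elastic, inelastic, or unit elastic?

At P_x = 11, x = 275.6.
dx/dP_x = −9.4.
Point elasticity E = (dx/dP_x)·(P_x/x) = -9.4 × 11/275.6 ≈ -0.375.
|E| ≈ 0.375 < 1, so demand is inelastic.

inelastic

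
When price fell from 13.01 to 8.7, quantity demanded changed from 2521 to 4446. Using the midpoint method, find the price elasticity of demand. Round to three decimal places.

-1.392

%Δq = (4446 − 2521)/[(2521 + 4446)/2] = 1925/3483.5 ≈ 0.5526.
%ΔP = (8.7 − 13.01)/[(13.01 + 8.7)/2] = -4.31/10.855 ≈ -0.3971.
Arc elasticity E = %Δq/%ΔP ≈ 0.5526/-0.3971 ≈ -1.392.
|E| > 1: demand is elastic over this range.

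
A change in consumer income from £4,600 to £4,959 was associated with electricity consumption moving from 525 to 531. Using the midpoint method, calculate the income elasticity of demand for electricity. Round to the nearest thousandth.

%ΔQ = (531 − 525)/[(525+531)/2] = 6/528 ≈ 0.0114.
%ΔI = (4,959 − 4,600)/[(4,600+4,959)/2] = 359/4779.5 ≈ 0.0751.
E_I = %ΔQ/%ΔI ≈ 0.151.
E_I ∈ (0,1): normal good (necessity).

0.151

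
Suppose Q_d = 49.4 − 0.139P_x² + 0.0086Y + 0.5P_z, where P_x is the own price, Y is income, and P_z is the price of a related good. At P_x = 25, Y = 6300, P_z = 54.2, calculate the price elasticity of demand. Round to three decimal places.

Substituting, Q_d = 49.4 − 0.139(25)² + 0.0086(6300) + 0.5(54.2) = 49.4 − 86.875 + 54.18 + 27.1 = 43.805.
∂Q_d/∂P_x = −2·0.139·P_x = -6.95, so E_p = -6.95·(25/43.805) ≈ -3.966.
|E_p| > 1: demand is elastic.

-3.966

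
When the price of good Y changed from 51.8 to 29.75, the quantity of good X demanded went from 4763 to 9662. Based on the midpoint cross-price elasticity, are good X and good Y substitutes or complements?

complements

%ΔQ_x = (9662 − 4763)/[(4763+9662)/2] = 4899/7212.5 ≈ 0.6792.
%ΔP_y = (29.75 − 51.8)/[(51.8+29.75)/2] ≈ -0.5408.
E_xy = 0.6792/-0.5408 ≈ -1.256.
E_xy < 0, so the goods are complements.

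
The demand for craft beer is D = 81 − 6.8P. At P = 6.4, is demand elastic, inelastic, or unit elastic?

At P = 6.4, D = 37.48.
dD/dP = −6.8.
Point elasticity E = (dD/dP)·(P/D) = -6.8 × 6.4/37.48 ≈ -1.161.
|E| ≈ 1.161 > 1, so demand is elastic.

elastic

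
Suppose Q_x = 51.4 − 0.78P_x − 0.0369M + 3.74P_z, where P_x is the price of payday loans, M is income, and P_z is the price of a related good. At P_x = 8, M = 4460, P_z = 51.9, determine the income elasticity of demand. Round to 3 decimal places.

-2.203

At the given point, Q_x = 51.4 − 0.78(8) − 0.0369(4460) + 3.74(51.9) = 51.4 − 6.24 − 164.574 + 194.106 = 74.692.
∂Q_x/∂M = −0.0369, so E_I = -0.0369·(4460/74.692) ≈ -2.203.
E_I < 0: inferior good.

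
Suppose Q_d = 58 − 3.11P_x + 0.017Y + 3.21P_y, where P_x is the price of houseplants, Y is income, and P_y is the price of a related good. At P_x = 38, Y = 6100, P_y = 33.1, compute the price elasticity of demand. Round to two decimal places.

Substituting, Q_d = 58 − 3.11(38) + 0.017(6100) + 3.21(33.1) = 58 − 118.18 + 103.7 + 106.251 = 149.771.
∂Q_d/∂P_x = −3.11, so E_p = (−3.11)·(38/149.771) ≈ -0.79.
|E_p| < 1: demand is inelastic.

-0.79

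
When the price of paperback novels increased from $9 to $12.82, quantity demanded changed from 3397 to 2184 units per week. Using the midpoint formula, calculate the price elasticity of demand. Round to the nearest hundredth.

%Δq = (2184 − 3397)/[(3397 + 2184)/2] = -1213/2790.5 ≈ -0.4347.
%Δp = (12.82 − 9)/[(9 + 12.82)/2] = 3.82/10.91 ≈ 0.3501.
Arc elasticity E = %Δq/%Δp ≈ -0.4347/0.3501 ≈ -1.24.
|E| > 1: demand is elastic over this range.

-1.24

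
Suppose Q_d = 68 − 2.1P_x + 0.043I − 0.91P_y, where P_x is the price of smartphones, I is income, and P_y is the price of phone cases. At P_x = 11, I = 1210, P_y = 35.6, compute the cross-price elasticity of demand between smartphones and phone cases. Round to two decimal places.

-0.50

Evaluating quantity at (P_x, I, P_y) gives Q_d = 68 − 2.1(11) + 0.043(1210) − 0.91(35.6) = 68 − 23.1 + 52.03 − 32.396 = 64.534.
∂Q_d/∂P_y = −0.91, so E_xy = -0.91·(35.6/64.534) ≈ -0.50.
E_xy < 0: the goods are complements.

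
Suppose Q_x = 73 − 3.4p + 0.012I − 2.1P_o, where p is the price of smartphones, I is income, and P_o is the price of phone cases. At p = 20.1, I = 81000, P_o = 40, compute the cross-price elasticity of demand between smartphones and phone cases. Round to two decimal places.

First evaluate Q_x: 73 − 3.4(20.1) + 0.012(81000) − 2.1(40) = 73 − 68.34 + 972 − 84 = 892.66.
∂Q_x/∂P_o = −2.1, so E_xy = -2.1·(40/892.66) ≈ -0.09.
E_xy < 0: the goods are complements.

-0.09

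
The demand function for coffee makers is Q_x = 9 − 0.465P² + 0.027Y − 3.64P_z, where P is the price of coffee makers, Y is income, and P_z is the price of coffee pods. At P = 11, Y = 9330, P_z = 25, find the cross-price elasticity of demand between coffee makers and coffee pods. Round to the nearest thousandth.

At the given point, Q_x = 9 − 0.465(11)² + 0.027(9330) − 3.64(25) = 9 − 56.265 + 251.91 − 91 = 113.645.
∂Q_x/∂P_z = −3.64, so E_xy = -3.64·(25/113.645) ≈ -0.801.
E_xy < 0: the goods are complements.

-0.801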